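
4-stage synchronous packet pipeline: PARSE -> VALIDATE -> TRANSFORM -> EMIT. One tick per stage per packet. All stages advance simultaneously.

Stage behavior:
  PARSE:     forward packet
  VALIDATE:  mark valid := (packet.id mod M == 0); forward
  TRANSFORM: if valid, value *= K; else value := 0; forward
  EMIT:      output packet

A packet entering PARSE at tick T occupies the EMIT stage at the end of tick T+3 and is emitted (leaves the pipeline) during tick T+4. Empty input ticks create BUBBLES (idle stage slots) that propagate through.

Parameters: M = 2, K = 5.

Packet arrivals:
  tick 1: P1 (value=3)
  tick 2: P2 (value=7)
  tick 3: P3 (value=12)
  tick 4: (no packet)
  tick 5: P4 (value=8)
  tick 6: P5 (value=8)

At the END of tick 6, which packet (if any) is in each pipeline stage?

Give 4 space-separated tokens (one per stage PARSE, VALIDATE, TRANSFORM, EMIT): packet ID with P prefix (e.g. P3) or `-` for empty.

Tick 1: [PARSE:P1(v=3,ok=F), VALIDATE:-, TRANSFORM:-, EMIT:-] out:-; in:P1
Tick 2: [PARSE:P2(v=7,ok=F), VALIDATE:P1(v=3,ok=F), TRANSFORM:-, EMIT:-] out:-; in:P2
Tick 3: [PARSE:P3(v=12,ok=F), VALIDATE:P2(v=7,ok=T), TRANSFORM:P1(v=0,ok=F), EMIT:-] out:-; in:P3
Tick 4: [PARSE:-, VALIDATE:P3(v=12,ok=F), TRANSFORM:P2(v=35,ok=T), EMIT:P1(v=0,ok=F)] out:-; in:-
Tick 5: [PARSE:P4(v=8,ok=F), VALIDATE:-, TRANSFORM:P3(v=0,ok=F), EMIT:P2(v=35,ok=T)] out:P1(v=0); in:P4
Tick 6: [PARSE:P5(v=8,ok=F), VALIDATE:P4(v=8,ok=T), TRANSFORM:-, EMIT:P3(v=0,ok=F)] out:P2(v=35); in:P5
At end of tick 6: ['P5', 'P4', '-', 'P3']

Answer: P5 P4 - P3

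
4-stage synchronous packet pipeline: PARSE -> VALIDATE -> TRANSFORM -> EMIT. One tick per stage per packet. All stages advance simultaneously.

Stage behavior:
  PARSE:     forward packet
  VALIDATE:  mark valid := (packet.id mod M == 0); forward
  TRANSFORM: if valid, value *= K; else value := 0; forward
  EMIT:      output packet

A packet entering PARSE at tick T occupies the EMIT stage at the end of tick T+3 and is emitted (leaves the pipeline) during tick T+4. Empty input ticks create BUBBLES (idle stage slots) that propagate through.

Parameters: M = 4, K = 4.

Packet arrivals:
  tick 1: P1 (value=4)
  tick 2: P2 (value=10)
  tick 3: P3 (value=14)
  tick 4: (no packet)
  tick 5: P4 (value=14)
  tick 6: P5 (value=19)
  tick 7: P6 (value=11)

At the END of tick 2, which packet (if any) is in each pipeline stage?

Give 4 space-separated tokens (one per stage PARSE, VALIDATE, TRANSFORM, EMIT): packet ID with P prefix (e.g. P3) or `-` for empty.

Tick 1: [PARSE:P1(v=4,ok=F), VALIDATE:-, TRANSFORM:-, EMIT:-] out:-; in:P1
Tick 2: [PARSE:P2(v=10,ok=F), VALIDATE:P1(v=4,ok=F), TRANSFORM:-, EMIT:-] out:-; in:P2
At end of tick 2: ['P2', 'P1', '-', '-']

Answer: P2 P1 - -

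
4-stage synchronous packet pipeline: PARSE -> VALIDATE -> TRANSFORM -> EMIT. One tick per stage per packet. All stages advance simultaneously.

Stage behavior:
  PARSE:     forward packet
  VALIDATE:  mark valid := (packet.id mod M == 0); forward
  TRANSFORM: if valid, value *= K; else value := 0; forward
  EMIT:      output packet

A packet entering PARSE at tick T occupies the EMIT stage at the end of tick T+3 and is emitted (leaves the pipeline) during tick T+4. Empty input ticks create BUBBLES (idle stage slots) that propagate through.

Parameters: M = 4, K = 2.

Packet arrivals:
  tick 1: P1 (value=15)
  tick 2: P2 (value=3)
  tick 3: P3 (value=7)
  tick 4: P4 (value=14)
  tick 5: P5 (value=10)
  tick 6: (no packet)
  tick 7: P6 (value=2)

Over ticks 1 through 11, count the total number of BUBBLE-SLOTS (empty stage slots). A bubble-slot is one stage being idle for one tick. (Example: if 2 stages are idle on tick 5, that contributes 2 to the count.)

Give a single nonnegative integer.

Answer: 20

Derivation:
Tick 1: [PARSE:P1(v=15,ok=F), VALIDATE:-, TRANSFORM:-, EMIT:-] out:-; bubbles=3
Tick 2: [PARSE:P2(v=3,ok=F), VALIDATE:P1(v=15,ok=F), TRANSFORM:-, EMIT:-] out:-; bubbles=2
Tick 3: [PARSE:P3(v=7,ok=F), VALIDATE:P2(v=3,ok=F), TRANSFORM:P1(v=0,ok=F), EMIT:-] out:-; bubbles=1
Tick 4: [PARSE:P4(v=14,ok=F), VALIDATE:P3(v=7,ok=F), TRANSFORM:P2(v=0,ok=F), EMIT:P1(v=0,ok=F)] out:-; bubbles=0
Tick 5: [PARSE:P5(v=10,ok=F), VALIDATE:P4(v=14,ok=T), TRANSFORM:P3(v=0,ok=F), EMIT:P2(v=0,ok=F)] out:P1(v=0); bubbles=0
Tick 6: [PARSE:-, VALIDATE:P5(v=10,ok=F), TRANSFORM:P4(v=28,ok=T), EMIT:P3(v=0,ok=F)] out:P2(v=0); bubbles=1
Tick 7: [PARSE:P6(v=2,ok=F), VALIDATE:-, TRANSFORM:P5(v=0,ok=F), EMIT:P4(v=28,ok=T)] out:P3(v=0); bubbles=1
Tick 8: [PARSE:-, VALIDATE:P6(v=2,ok=F), TRANSFORM:-, EMIT:P5(v=0,ok=F)] out:P4(v=28); bubbles=2
Tick 9: [PARSE:-, VALIDATE:-, TRANSFORM:P6(v=0,ok=F), EMIT:-] out:P5(v=0); bubbles=3
Tick 10: [PARSE:-, VALIDATE:-, TRANSFORM:-, EMIT:P6(v=0,ok=F)] out:-; bubbles=3
Tick 11: [PARSE:-, VALIDATE:-, TRANSFORM:-, EMIT:-] out:P6(v=0); bubbles=4
Total bubble-slots: 20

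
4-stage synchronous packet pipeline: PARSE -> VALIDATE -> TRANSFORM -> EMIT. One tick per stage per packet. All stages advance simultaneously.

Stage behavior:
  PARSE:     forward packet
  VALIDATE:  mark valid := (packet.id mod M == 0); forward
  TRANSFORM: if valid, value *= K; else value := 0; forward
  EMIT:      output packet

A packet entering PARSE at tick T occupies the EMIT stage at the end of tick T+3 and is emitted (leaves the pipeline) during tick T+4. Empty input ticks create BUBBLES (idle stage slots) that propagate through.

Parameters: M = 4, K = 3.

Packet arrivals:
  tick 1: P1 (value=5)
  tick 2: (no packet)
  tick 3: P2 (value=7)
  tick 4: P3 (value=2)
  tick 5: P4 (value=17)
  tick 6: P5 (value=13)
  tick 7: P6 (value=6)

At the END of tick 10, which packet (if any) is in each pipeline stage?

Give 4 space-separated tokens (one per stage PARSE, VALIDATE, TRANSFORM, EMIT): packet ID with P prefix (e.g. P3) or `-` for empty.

Answer: - - - P6

Derivation:
Tick 1: [PARSE:P1(v=5,ok=F), VALIDATE:-, TRANSFORM:-, EMIT:-] out:-; in:P1
Tick 2: [PARSE:-, VALIDATE:P1(v=5,ok=F), TRANSFORM:-, EMIT:-] out:-; in:-
Tick 3: [PARSE:P2(v=7,ok=F), VALIDATE:-, TRANSFORM:P1(v=0,ok=F), EMIT:-] out:-; in:P2
Tick 4: [PARSE:P3(v=2,ok=F), VALIDATE:P2(v=7,ok=F), TRANSFORM:-, EMIT:P1(v=0,ok=F)] out:-; in:P3
Tick 5: [PARSE:P4(v=17,ok=F), VALIDATE:P3(v=2,ok=F), TRANSFORM:P2(v=0,ok=F), EMIT:-] out:P1(v=0); in:P4
Tick 6: [PARSE:P5(v=13,ok=F), VALIDATE:P4(v=17,ok=T), TRANSFORM:P3(v=0,ok=F), EMIT:P2(v=0,ok=F)] out:-; in:P5
Tick 7: [PARSE:P6(v=6,ok=F), VALIDATE:P5(v=13,ok=F), TRANSFORM:P4(v=51,ok=T), EMIT:P3(v=0,ok=F)] out:P2(v=0); in:P6
Tick 8: [PARSE:-, VALIDATE:P6(v=6,ok=F), TRANSFORM:P5(v=0,ok=F), EMIT:P4(v=51,ok=T)] out:P3(v=0); in:-
Tick 9: [PARSE:-, VALIDATE:-, TRANSFORM:P6(v=0,ok=F), EMIT:P5(v=0,ok=F)] out:P4(v=51); in:-
Tick 10: [PARSE:-, VALIDATE:-, TRANSFORM:-, EMIT:P6(v=0,ok=F)] out:P5(v=0); in:-
At end of tick 10: ['-', '-', '-', 'P6']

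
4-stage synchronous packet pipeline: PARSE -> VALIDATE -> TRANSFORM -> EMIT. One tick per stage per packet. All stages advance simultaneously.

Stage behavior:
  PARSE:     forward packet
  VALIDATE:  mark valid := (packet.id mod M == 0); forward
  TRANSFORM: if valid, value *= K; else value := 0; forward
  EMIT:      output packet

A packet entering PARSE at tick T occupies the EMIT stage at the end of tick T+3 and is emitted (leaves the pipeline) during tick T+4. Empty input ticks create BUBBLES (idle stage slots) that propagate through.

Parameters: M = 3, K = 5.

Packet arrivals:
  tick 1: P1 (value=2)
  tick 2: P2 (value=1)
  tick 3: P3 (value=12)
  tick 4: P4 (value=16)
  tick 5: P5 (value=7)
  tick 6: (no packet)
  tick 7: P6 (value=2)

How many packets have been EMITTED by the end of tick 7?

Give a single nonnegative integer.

Tick 1: [PARSE:P1(v=2,ok=F), VALIDATE:-, TRANSFORM:-, EMIT:-] out:-; in:P1
Tick 2: [PARSE:P2(v=1,ok=F), VALIDATE:P1(v=2,ok=F), TRANSFORM:-, EMIT:-] out:-; in:P2
Tick 3: [PARSE:P3(v=12,ok=F), VALIDATE:P2(v=1,ok=F), TRANSFORM:P1(v=0,ok=F), EMIT:-] out:-; in:P3
Tick 4: [PARSE:P4(v=16,ok=F), VALIDATE:P3(v=12,ok=T), TRANSFORM:P2(v=0,ok=F), EMIT:P1(v=0,ok=F)] out:-; in:P4
Tick 5: [PARSE:P5(v=7,ok=F), VALIDATE:P4(v=16,ok=F), TRANSFORM:P3(v=60,ok=T), EMIT:P2(v=0,ok=F)] out:P1(v=0); in:P5
Tick 6: [PARSE:-, VALIDATE:P5(v=7,ok=F), TRANSFORM:P4(v=0,ok=F), EMIT:P3(v=60,ok=T)] out:P2(v=0); in:-
Tick 7: [PARSE:P6(v=2,ok=F), VALIDATE:-, TRANSFORM:P5(v=0,ok=F), EMIT:P4(v=0,ok=F)] out:P3(v=60); in:P6
Emitted by tick 7: ['P1', 'P2', 'P3']

Answer: 3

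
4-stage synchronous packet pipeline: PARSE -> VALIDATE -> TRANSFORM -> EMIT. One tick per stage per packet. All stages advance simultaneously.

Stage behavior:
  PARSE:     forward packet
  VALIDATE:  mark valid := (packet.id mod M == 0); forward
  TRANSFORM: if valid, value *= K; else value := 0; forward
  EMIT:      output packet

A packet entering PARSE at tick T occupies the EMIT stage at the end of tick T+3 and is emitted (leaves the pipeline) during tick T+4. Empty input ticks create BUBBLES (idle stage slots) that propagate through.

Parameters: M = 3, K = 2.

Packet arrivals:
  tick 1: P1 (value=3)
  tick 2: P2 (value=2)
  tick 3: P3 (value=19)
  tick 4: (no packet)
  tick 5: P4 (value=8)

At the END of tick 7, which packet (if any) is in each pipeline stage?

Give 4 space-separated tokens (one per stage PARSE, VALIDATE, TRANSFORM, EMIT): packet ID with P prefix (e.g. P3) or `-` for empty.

Tick 1: [PARSE:P1(v=3,ok=F), VALIDATE:-, TRANSFORM:-, EMIT:-] out:-; in:P1
Tick 2: [PARSE:P2(v=2,ok=F), VALIDATE:P1(v=3,ok=F), TRANSFORM:-, EMIT:-] out:-; in:P2
Tick 3: [PARSE:P3(v=19,ok=F), VALIDATE:P2(v=2,ok=F), TRANSFORM:P1(v=0,ok=F), EMIT:-] out:-; in:P3
Tick 4: [PARSE:-, VALIDATE:P3(v=19,ok=T), TRANSFORM:P2(v=0,ok=F), EMIT:P1(v=0,ok=F)] out:-; in:-
Tick 5: [PARSE:P4(v=8,ok=F), VALIDATE:-, TRANSFORM:P3(v=38,ok=T), EMIT:P2(v=0,ok=F)] out:P1(v=0); in:P4
Tick 6: [PARSE:-, VALIDATE:P4(v=8,ok=F), TRANSFORM:-, EMIT:P3(v=38,ok=T)] out:P2(v=0); in:-
Tick 7: [PARSE:-, VALIDATE:-, TRANSFORM:P4(v=0,ok=F), EMIT:-] out:P3(v=38); in:-
At end of tick 7: ['-', '-', 'P4', '-']

Answer: - - P4 -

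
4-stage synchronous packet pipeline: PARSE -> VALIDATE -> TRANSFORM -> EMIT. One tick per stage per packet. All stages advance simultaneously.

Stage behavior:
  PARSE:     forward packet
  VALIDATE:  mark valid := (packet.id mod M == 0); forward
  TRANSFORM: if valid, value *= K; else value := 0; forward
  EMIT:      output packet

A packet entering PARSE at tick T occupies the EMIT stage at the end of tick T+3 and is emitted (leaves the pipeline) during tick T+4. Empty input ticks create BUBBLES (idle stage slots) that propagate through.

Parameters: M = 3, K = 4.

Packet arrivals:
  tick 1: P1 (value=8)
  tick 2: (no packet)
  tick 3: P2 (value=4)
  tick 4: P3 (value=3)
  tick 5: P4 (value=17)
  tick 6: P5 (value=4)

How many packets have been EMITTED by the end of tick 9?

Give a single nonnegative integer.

Tick 1: [PARSE:P1(v=8,ok=F), VALIDATE:-, TRANSFORM:-, EMIT:-] out:-; in:P1
Tick 2: [PARSE:-, VALIDATE:P1(v=8,ok=F), TRANSFORM:-, EMIT:-] out:-; in:-
Tick 3: [PARSE:P2(v=4,ok=F), VALIDATE:-, TRANSFORM:P1(v=0,ok=F), EMIT:-] out:-; in:P2
Tick 4: [PARSE:P3(v=3,ok=F), VALIDATE:P2(v=4,ok=F), TRANSFORM:-, EMIT:P1(v=0,ok=F)] out:-; in:P3
Tick 5: [PARSE:P4(v=17,ok=F), VALIDATE:P3(v=3,ok=T), TRANSFORM:P2(v=0,ok=F), EMIT:-] out:P1(v=0); in:P4
Tick 6: [PARSE:P5(v=4,ok=F), VALIDATE:P4(v=17,ok=F), TRANSFORM:P3(v=12,ok=T), EMIT:P2(v=0,ok=F)] out:-; in:P5
Tick 7: [PARSE:-, VALIDATE:P5(v=4,ok=F), TRANSFORM:P4(v=0,ok=F), EMIT:P3(v=12,ok=T)] out:P2(v=0); in:-
Tick 8: [PARSE:-, VALIDATE:-, TRANSFORM:P5(v=0,ok=F), EMIT:P4(v=0,ok=F)] out:P3(v=12); in:-
Tick 9: [PARSE:-, VALIDATE:-, TRANSFORM:-, EMIT:P5(v=0,ok=F)] out:P4(v=0); in:-
Emitted by tick 9: ['P1', 'P2', 'P3', 'P4']

Answer: 4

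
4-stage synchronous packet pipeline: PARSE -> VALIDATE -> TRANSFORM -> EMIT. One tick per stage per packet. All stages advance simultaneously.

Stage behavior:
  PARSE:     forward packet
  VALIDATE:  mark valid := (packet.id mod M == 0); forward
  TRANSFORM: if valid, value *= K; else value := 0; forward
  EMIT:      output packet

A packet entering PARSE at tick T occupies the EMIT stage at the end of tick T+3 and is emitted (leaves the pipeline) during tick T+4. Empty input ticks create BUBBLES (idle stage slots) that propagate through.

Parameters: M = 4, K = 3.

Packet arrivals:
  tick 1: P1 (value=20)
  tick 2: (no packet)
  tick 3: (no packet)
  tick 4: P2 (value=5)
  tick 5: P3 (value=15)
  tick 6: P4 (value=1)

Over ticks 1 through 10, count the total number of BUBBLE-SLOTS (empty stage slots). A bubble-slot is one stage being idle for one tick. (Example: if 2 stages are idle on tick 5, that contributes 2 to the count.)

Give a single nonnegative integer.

Answer: 24

Derivation:
Tick 1: [PARSE:P1(v=20,ok=F), VALIDATE:-, TRANSFORM:-, EMIT:-] out:-; bubbles=3
Tick 2: [PARSE:-, VALIDATE:P1(v=20,ok=F), TRANSFORM:-, EMIT:-] out:-; bubbles=3
Tick 3: [PARSE:-, VALIDATE:-, TRANSFORM:P1(v=0,ok=F), EMIT:-] out:-; bubbles=3
Tick 4: [PARSE:P2(v=5,ok=F), VALIDATE:-, TRANSFORM:-, EMIT:P1(v=0,ok=F)] out:-; bubbles=2
Tick 5: [PARSE:P3(v=15,ok=F), VALIDATE:P2(v=5,ok=F), TRANSFORM:-, EMIT:-] out:P1(v=0); bubbles=2
Tick 6: [PARSE:P4(v=1,ok=F), VALIDATE:P3(v=15,ok=F), TRANSFORM:P2(v=0,ok=F), EMIT:-] out:-; bubbles=1
Tick 7: [PARSE:-, VALIDATE:P4(v=1,ok=T), TRANSFORM:P3(v=0,ok=F), EMIT:P2(v=0,ok=F)] out:-; bubbles=1
Tick 8: [PARSE:-, VALIDATE:-, TRANSFORM:P4(v=3,ok=T), EMIT:P3(v=0,ok=F)] out:P2(v=0); bubbles=2
Tick 9: [PARSE:-, VALIDATE:-, TRANSFORM:-, EMIT:P4(v=3,ok=T)] out:P3(v=0); bubbles=3
Tick 10: [PARSE:-, VALIDATE:-, TRANSFORM:-, EMIT:-] out:P4(v=3); bubbles=4
Total bubble-slots: 24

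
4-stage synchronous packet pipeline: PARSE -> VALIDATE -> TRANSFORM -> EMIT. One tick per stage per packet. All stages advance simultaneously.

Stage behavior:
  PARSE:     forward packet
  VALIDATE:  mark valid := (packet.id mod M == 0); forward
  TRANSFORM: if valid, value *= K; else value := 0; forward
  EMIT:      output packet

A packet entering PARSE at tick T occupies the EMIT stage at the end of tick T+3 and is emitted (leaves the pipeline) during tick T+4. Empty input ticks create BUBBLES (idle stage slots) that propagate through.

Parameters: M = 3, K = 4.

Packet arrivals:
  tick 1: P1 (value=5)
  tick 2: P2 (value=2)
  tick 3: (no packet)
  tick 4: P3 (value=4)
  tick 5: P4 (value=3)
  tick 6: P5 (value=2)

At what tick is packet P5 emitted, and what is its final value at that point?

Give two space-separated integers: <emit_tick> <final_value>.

Answer: 10 0

Derivation:
Tick 1: [PARSE:P1(v=5,ok=F), VALIDATE:-, TRANSFORM:-, EMIT:-] out:-; in:P1
Tick 2: [PARSE:P2(v=2,ok=F), VALIDATE:P1(v=5,ok=F), TRANSFORM:-, EMIT:-] out:-; in:P2
Tick 3: [PARSE:-, VALIDATE:P2(v=2,ok=F), TRANSFORM:P1(v=0,ok=F), EMIT:-] out:-; in:-
Tick 4: [PARSE:P3(v=4,ok=F), VALIDATE:-, TRANSFORM:P2(v=0,ok=F), EMIT:P1(v=0,ok=F)] out:-; in:P3
Tick 5: [PARSE:P4(v=3,ok=F), VALIDATE:P3(v=4,ok=T), TRANSFORM:-, EMIT:P2(v=0,ok=F)] out:P1(v=0); in:P4
Tick 6: [PARSE:P5(v=2,ok=F), VALIDATE:P4(v=3,ok=F), TRANSFORM:P3(v=16,ok=T), EMIT:-] out:P2(v=0); in:P5
Tick 7: [PARSE:-, VALIDATE:P5(v=2,ok=F), TRANSFORM:P4(v=0,ok=F), EMIT:P3(v=16,ok=T)] out:-; in:-
Tick 8: [PARSE:-, VALIDATE:-, TRANSFORM:P5(v=0,ok=F), EMIT:P4(v=0,ok=F)] out:P3(v=16); in:-
Tick 9: [PARSE:-, VALIDATE:-, TRANSFORM:-, EMIT:P5(v=0,ok=F)] out:P4(v=0); in:-
Tick 10: [PARSE:-, VALIDATE:-, TRANSFORM:-, EMIT:-] out:P5(v=0); in:-
P5: arrives tick 6, valid=False (id=5, id%3=2), emit tick 10, final value 0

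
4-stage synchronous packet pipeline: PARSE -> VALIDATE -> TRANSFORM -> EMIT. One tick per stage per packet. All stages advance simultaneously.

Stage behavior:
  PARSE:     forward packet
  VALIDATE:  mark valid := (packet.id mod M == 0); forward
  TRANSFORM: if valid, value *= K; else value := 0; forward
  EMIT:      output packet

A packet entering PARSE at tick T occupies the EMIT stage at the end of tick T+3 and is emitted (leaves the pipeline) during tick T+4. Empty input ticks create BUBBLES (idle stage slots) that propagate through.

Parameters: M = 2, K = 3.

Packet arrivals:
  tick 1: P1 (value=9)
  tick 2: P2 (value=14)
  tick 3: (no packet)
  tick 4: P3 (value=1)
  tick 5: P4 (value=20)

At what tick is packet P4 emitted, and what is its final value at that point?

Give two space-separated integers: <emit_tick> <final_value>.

Tick 1: [PARSE:P1(v=9,ok=F), VALIDATE:-, TRANSFORM:-, EMIT:-] out:-; in:P1
Tick 2: [PARSE:P2(v=14,ok=F), VALIDATE:P1(v=9,ok=F), TRANSFORM:-, EMIT:-] out:-; in:P2
Tick 3: [PARSE:-, VALIDATE:P2(v=14,ok=T), TRANSFORM:P1(v=0,ok=F), EMIT:-] out:-; in:-
Tick 4: [PARSE:P3(v=1,ok=F), VALIDATE:-, TRANSFORM:P2(v=42,ok=T), EMIT:P1(v=0,ok=F)] out:-; in:P3
Tick 5: [PARSE:P4(v=20,ok=F), VALIDATE:P3(v=1,ok=F), TRANSFORM:-, EMIT:P2(v=42,ok=T)] out:P1(v=0); in:P4
Tick 6: [PARSE:-, VALIDATE:P4(v=20,ok=T), TRANSFORM:P3(v=0,ok=F), EMIT:-] out:P2(v=42); in:-
Tick 7: [PARSE:-, VALIDATE:-, TRANSFORM:P4(v=60,ok=T), EMIT:P3(v=0,ok=F)] out:-; in:-
Tick 8: [PARSE:-, VALIDATE:-, TRANSFORM:-, EMIT:P4(v=60,ok=T)] out:P3(v=0); in:-
Tick 9: [PARSE:-, VALIDATE:-, TRANSFORM:-, EMIT:-] out:P4(v=60); in:-
P4: arrives tick 5, valid=True (id=4, id%2=0), emit tick 9, final value 60

Answer: 9 60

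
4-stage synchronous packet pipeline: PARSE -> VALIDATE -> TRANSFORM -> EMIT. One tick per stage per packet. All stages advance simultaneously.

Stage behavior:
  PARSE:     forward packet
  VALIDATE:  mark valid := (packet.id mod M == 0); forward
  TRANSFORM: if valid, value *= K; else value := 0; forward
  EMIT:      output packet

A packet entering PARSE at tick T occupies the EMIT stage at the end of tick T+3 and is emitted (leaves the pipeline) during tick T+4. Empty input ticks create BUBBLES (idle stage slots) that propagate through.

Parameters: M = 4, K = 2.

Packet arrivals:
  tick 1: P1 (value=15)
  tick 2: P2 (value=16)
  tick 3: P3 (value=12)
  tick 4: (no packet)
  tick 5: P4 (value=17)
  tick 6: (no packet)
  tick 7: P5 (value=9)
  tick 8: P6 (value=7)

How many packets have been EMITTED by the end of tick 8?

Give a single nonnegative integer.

Answer: 3

Derivation:
Tick 1: [PARSE:P1(v=15,ok=F), VALIDATE:-, TRANSFORM:-, EMIT:-] out:-; in:P1
Tick 2: [PARSE:P2(v=16,ok=F), VALIDATE:P1(v=15,ok=F), TRANSFORM:-, EMIT:-] out:-; in:P2
Tick 3: [PARSE:P3(v=12,ok=F), VALIDATE:P2(v=16,ok=F), TRANSFORM:P1(v=0,ok=F), EMIT:-] out:-; in:P3
Tick 4: [PARSE:-, VALIDATE:P3(v=12,ok=F), TRANSFORM:P2(v=0,ok=F), EMIT:P1(v=0,ok=F)] out:-; in:-
Tick 5: [PARSE:P4(v=17,ok=F), VALIDATE:-, TRANSFORM:P3(v=0,ok=F), EMIT:P2(v=0,ok=F)] out:P1(v=0); in:P4
Tick 6: [PARSE:-, VALIDATE:P4(v=17,ok=T), TRANSFORM:-, EMIT:P3(v=0,ok=F)] out:P2(v=0); in:-
Tick 7: [PARSE:P5(v=9,ok=F), VALIDATE:-, TRANSFORM:P4(v=34,ok=T), EMIT:-] out:P3(v=0); in:P5
Tick 8: [PARSE:P6(v=7,ok=F), VALIDATE:P5(v=9,ok=F), TRANSFORM:-, EMIT:P4(v=34,ok=T)] out:-; in:P6
Emitted by tick 8: ['P1', 'P2', 'P3']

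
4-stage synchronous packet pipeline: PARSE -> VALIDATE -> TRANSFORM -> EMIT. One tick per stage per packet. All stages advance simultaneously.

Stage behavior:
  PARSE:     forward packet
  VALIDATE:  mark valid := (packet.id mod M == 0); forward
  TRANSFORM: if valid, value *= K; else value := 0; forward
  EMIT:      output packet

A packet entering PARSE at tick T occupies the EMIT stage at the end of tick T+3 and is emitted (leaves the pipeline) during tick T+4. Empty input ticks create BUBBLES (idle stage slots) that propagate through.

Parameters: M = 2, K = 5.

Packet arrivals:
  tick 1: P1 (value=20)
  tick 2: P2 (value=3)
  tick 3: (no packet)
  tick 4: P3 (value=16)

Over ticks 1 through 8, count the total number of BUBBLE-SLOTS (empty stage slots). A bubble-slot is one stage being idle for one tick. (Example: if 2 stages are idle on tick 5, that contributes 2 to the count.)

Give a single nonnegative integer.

Answer: 20

Derivation:
Tick 1: [PARSE:P1(v=20,ok=F), VALIDATE:-, TRANSFORM:-, EMIT:-] out:-; bubbles=3
Tick 2: [PARSE:P2(v=3,ok=F), VALIDATE:P1(v=20,ok=F), TRANSFORM:-, EMIT:-] out:-; bubbles=2
Tick 3: [PARSE:-, VALIDATE:P2(v=3,ok=T), TRANSFORM:P1(v=0,ok=F), EMIT:-] out:-; bubbles=2
Tick 4: [PARSE:P3(v=16,ok=F), VALIDATE:-, TRANSFORM:P2(v=15,ok=T), EMIT:P1(v=0,ok=F)] out:-; bubbles=1
Tick 5: [PARSE:-, VALIDATE:P3(v=16,ok=F), TRANSFORM:-, EMIT:P2(v=15,ok=T)] out:P1(v=0); bubbles=2
Tick 6: [PARSE:-, VALIDATE:-, TRANSFORM:P3(v=0,ok=F), EMIT:-] out:P2(v=15); bubbles=3
Tick 7: [PARSE:-, VALIDATE:-, TRANSFORM:-, EMIT:P3(v=0,ok=F)] out:-; bubbles=3
Tick 8: [PARSE:-, VALIDATE:-, TRANSFORM:-, EMIT:-] out:P3(v=0); bubbles=4
Total bubble-slots: 20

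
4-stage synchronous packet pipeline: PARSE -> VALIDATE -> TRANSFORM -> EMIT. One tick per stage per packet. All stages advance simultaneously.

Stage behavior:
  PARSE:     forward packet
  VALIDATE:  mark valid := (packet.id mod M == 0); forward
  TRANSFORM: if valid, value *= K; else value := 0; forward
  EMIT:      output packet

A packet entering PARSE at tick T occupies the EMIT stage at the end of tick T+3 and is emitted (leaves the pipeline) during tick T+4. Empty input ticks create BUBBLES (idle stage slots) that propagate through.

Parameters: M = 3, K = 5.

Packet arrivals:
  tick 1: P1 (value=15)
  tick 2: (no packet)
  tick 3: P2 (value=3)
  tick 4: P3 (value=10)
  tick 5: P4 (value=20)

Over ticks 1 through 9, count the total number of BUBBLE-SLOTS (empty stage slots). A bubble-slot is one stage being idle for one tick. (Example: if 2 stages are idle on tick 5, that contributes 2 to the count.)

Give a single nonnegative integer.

Tick 1: [PARSE:P1(v=15,ok=F), VALIDATE:-, TRANSFORM:-, EMIT:-] out:-; bubbles=3
Tick 2: [PARSE:-, VALIDATE:P1(v=15,ok=F), TRANSFORM:-, EMIT:-] out:-; bubbles=3
Tick 3: [PARSE:P2(v=3,ok=F), VALIDATE:-, TRANSFORM:P1(v=0,ok=F), EMIT:-] out:-; bubbles=2
Tick 4: [PARSE:P3(v=10,ok=F), VALIDATE:P2(v=3,ok=F), TRANSFORM:-, EMIT:P1(v=0,ok=F)] out:-; bubbles=1
Tick 5: [PARSE:P4(v=20,ok=F), VALIDATE:P3(v=10,ok=T), TRANSFORM:P2(v=0,ok=F), EMIT:-] out:P1(v=0); bubbles=1
Tick 6: [PARSE:-, VALIDATE:P4(v=20,ok=F), TRANSFORM:P3(v=50,ok=T), EMIT:P2(v=0,ok=F)] out:-; bubbles=1
Tick 7: [PARSE:-, VALIDATE:-, TRANSFORM:P4(v=0,ok=F), EMIT:P3(v=50,ok=T)] out:P2(v=0); bubbles=2
Tick 8: [PARSE:-, VALIDATE:-, TRANSFORM:-, EMIT:P4(v=0,ok=F)] out:P3(v=50); bubbles=3
Tick 9: [PARSE:-, VALIDATE:-, TRANSFORM:-, EMIT:-] out:P4(v=0); bubbles=4
Total bubble-slots: 20

Answer: 20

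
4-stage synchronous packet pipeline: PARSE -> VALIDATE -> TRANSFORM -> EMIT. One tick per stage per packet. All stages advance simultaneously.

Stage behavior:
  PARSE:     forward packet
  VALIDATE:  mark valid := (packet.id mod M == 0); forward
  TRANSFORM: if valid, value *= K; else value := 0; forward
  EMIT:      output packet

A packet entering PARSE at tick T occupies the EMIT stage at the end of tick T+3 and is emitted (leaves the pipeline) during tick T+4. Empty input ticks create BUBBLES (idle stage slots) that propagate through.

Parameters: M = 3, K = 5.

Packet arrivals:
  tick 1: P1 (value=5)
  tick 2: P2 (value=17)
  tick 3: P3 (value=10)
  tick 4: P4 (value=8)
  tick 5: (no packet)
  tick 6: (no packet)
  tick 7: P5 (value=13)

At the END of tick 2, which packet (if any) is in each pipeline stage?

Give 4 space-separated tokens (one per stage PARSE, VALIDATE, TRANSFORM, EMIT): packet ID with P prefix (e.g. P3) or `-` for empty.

Answer: P2 P1 - -

Derivation:
Tick 1: [PARSE:P1(v=5,ok=F), VALIDATE:-, TRANSFORM:-, EMIT:-] out:-; in:P1
Tick 2: [PARSE:P2(v=17,ok=F), VALIDATE:P1(v=5,ok=F), TRANSFORM:-, EMIT:-] out:-; in:P2
At end of tick 2: ['P2', 'P1', '-', '-']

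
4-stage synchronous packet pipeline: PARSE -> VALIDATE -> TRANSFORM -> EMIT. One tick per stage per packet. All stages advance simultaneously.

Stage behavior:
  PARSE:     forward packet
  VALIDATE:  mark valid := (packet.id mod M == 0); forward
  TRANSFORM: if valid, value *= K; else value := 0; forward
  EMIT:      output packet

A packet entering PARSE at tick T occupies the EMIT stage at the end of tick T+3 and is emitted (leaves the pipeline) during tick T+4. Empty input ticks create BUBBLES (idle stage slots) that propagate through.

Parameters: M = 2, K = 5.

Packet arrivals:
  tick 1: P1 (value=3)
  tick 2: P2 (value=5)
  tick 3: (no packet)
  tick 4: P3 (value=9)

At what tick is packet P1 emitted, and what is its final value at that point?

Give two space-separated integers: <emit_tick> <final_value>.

Tick 1: [PARSE:P1(v=3,ok=F), VALIDATE:-, TRANSFORM:-, EMIT:-] out:-; in:P1
Tick 2: [PARSE:P2(v=5,ok=F), VALIDATE:P1(v=3,ok=F), TRANSFORM:-, EMIT:-] out:-; in:P2
Tick 3: [PARSE:-, VALIDATE:P2(v=5,ok=T), TRANSFORM:P1(v=0,ok=F), EMIT:-] out:-; in:-
Tick 4: [PARSE:P3(v=9,ok=F), VALIDATE:-, TRANSFORM:P2(v=25,ok=T), EMIT:P1(v=0,ok=F)] out:-; in:P3
Tick 5: [PARSE:-, VALIDATE:P3(v=9,ok=F), TRANSFORM:-, EMIT:P2(v=25,ok=T)] out:P1(v=0); in:-
Tick 6: [PARSE:-, VALIDATE:-, TRANSFORM:P3(v=0,ok=F), EMIT:-] out:P2(v=25); in:-
Tick 7: [PARSE:-, VALIDATE:-, TRANSFORM:-, EMIT:P3(v=0,ok=F)] out:-; in:-
Tick 8: [PARSE:-, VALIDATE:-, TRANSFORM:-, EMIT:-] out:P3(v=0); in:-
P1: arrives tick 1, valid=False (id=1, id%2=1), emit tick 5, final value 0

Answer: 5 0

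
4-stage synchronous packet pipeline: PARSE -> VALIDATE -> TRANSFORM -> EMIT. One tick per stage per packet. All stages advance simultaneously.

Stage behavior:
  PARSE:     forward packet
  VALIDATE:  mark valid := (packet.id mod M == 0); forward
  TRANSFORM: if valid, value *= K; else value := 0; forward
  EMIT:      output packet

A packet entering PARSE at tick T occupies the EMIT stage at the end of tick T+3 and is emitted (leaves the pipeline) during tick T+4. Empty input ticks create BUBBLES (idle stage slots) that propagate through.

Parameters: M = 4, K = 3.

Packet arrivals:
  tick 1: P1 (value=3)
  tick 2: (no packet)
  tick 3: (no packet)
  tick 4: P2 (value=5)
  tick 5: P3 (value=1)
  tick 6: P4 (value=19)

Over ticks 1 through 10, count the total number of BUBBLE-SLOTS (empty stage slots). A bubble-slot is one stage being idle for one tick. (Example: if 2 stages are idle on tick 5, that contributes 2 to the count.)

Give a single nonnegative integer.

Tick 1: [PARSE:P1(v=3,ok=F), VALIDATE:-, TRANSFORM:-, EMIT:-] out:-; bubbles=3
Tick 2: [PARSE:-, VALIDATE:P1(v=3,ok=F), TRANSFORM:-, EMIT:-] out:-; bubbles=3
Tick 3: [PARSE:-, VALIDATE:-, TRANSFORM:P1(v=0,ok=F), EMIT:-] out:-; bubbles=3
Tick 4: [PARSE:P2(v=5,ok=F), VALIDATE:-, TRANSFORM:-, EMIT:P1(v=0,ok=F)] out:-; bubbles=2
Tick 5: [PARSE:P3(v=1,ok=F), VALIDATE:P2(v=5,ok=F), TRANSFORM:-, EMIT:-] out:P1(v=0); bubbles=2
Tick 6: [PARSE:P4(v=19,ok=F), VALIDATE:P3(v=1,ok=F), TRANSFORM:P2(v=0,ok=F), EMIT:-] out:-; bubbles=1
Tick 7: [PARSE:-, VALIDATE:P4(v=19,ok=T), TRANSFORM:P3(v=0,ok=F), EMIT:P2(v=0,ok=F)] out:-; bubbles=1
Tick 8: [PARSE:-, VALIDATE:-, TRANSFORM:P4(v=57,ok=T), EMIT:P3(v=0,ok=F)] out:P2(v=0); bubbles=2
Tick 9: [PARSE:-, VALIDATE:-, TRANSFORM:-, EMIT:P4(v=57,ok=T)] out:P3(v=0); bubbles=3
Tick 10: [PARSE:-, VALIDATE:-, TRANSFORM:-, EMIT:-] out:P4(v=57); bubbles=4
Total bubble-slots: 24

Answer: 24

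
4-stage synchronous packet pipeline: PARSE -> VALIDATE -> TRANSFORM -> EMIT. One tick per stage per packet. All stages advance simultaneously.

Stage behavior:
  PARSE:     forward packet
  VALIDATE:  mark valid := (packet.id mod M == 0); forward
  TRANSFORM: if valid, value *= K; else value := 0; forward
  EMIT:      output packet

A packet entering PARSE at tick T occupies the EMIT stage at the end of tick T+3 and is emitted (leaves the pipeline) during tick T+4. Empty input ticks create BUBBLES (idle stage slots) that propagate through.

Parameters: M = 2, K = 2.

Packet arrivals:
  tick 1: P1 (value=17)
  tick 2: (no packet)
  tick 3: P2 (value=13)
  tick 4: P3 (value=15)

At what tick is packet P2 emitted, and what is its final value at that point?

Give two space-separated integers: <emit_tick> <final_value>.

Answer: 7 26

Derivation:
Tick 1: [PARSE:P1(v=17,ok=F), VALIDATE:-, TRANSFORM:-, EMIT:-] out:-; in:P1
Tick 2: [PARSE:-, VALIDATE:P1(v=17,ok=F), TRANSFORM:-, EMIT:-] out:-; in:-
Tick 3: [PARSE:P2(v=13,ok=F), VALIDATE:-, TRANSFORM:P1(v=0,ok=F), EMIT:-] out:-; in:P2
Tick 4: [PARSE:P3(v=15,ok=F), VALIDATE:P2(v=13,ok=T), TRANSFORM:-, EMIT:P1(v=0,ok=F)] out:-; in:P3
Tick 5: [PARSE:-, VALIDATE:P3(v=15,ok=F), TRANSFORM:P2(v=26,ok=T), EMIT:-] out:P1(v=0); in:-
Tick 6: [PARSE:-, VALIDATE:-, TRANSFORM:P3(v=0,ok=F), EMIT:P2(v=26,ok=T)] out:-; in:-
Tick 7: [PARSE:-, VALIDATE:-, TRANSFORM:-, EMIT:P3(v=0,ok=F)] out:P2(v=26); in:-
Tick 8: [PARSE:-, VALIDATE:-, TRANSFORM:-, EMIT:-] out:P3(v=0); in:-
P2: arrives tick 3, valid=True (id=2, id%2=0), emit tick 7, final value 26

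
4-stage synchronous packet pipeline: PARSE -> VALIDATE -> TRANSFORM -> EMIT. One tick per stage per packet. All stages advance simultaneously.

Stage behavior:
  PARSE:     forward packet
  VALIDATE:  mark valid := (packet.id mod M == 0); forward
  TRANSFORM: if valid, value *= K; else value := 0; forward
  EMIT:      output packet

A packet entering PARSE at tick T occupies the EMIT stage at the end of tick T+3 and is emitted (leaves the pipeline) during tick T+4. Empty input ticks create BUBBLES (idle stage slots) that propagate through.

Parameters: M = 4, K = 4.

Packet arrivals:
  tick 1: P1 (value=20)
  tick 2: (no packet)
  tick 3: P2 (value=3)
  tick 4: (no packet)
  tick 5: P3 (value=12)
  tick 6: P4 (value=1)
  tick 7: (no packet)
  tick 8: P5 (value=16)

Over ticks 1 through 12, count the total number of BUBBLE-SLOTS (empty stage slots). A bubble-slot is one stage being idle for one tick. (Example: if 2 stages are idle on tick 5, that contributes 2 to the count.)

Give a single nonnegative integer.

Tick 1: [PARSE:P1(v=20,ok=F), VALIDATE:-, TRANSFORM:-, EMIT:-] out:-; bubbles=3
Tick 2: [PARSE:-, VALIDATE:P1(v=20,ok=F), TRANSFORM:-, EMIT:-] out:-; bubbles=3
Tick 3: [PARSE:P2(v=3,ok=F), VALIDATE:-, TRANSFORM:P1(v=0,ok=F), EMIT:-] out:-; bubbles=2
Tick 4: [PARSE:-, VALIDATE:P2(v=3,ok=F), TRANSFORM:-, EMIT:P1(v=0,ok=F)] out:-; bubbles=2
Tick 5: [PARSE:P3(v=12,ok=F), VALIDATE:-, TRANSFORM:P2(v=0,ok=F), EMIT:-] out:P1(v=0); bubbles=2
Tick 6: [PARSE:P4(v=1,ok=F), VALIDATE:P3(v=12,ok=F), TRANSFORM:-, EMIT:P2(v=0,ok=F)] out:-; bubbles=1
Tick 7: [PARSE:-, VALIDATE:P4(v=1,ok=T), TRANSFORM:P3(v=0,ok=F), EMIT:-] out:P2(v=0); bubbles=2
Tick 8: [PARSE:P5(v=16,ok=F), VALIDATE:-, TRANSFORM:P4(v=4,ok=T), EMIT:P3(v=0,ok=F)] out:-; bubbles=1
Tick 9: [PARSE:-, VALIDATE:P5(v=16,ok=F), TRANSFORM:-, EMIT:P4(v=4,ok=T)] out:P3(v=0); bubbles=2
Tick 10: [PARSE:-, VALIDATE:-, TRANSFORM:P5(v=0,ok=F), EMIT:-] out:P4(v=4); bubbles=3
Tick 11: [PARSE:-, VALIDATE:-, TRANSFORM:-, EMIT:P5(v=0,ok=F)] out:-; bubbles=3
Tick 12: [PARSE:-, VALIDATE:-, TRANSFORM:-, EMIT:-] out:P5(v=0); bubbles=4
Total bubble-slots: 28

Answer: 28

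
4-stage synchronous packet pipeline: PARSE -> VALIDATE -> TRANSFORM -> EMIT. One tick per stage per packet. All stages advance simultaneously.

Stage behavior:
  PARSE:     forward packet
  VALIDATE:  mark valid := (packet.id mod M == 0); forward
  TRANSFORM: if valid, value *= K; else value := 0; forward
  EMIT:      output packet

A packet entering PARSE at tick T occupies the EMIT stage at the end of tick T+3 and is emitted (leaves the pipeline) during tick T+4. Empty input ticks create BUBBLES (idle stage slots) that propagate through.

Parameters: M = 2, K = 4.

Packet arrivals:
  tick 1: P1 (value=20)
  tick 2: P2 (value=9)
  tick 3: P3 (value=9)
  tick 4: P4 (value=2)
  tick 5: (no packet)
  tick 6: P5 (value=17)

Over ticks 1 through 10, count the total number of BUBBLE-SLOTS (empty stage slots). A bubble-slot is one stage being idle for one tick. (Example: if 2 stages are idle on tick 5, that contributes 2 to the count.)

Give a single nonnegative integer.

Tick 1: [PARSE:P1(v=20,ok=F), VALIDATE:-, TRANSFORM:-, EMIT:-] out:-; bubbles=3
Tick 2: [PARSE:P2(v=9,ok=F), VALIDATE:P1(v=20,ok=F), TRANSFORM:-, EMIT:-] out:-; bubbles=2
Tick 3: [PARSE:P3(v=9,ok=F), VALIDATE:P2(v=9,ok=T), TRANSFORM:P1(v=0,ok=F), EMIT:-] out:-; bubbles=1
Tick 4: [PARSE:P4(v=2,ok=F), VALIDATE:P3(v=9,ok=F), TRANSFORM:P2(v=36,ok=T), EMIT:P1(v=0,ok=F)] out:-; bubbles=0
Tick 5: [PARSE:-, VALIDATE:P4(v=2,ok=T), TRANSFORM:P3(v=0,ok=F), EMIT:P2(v=36,ok=T)] out:P1(v=0); bubbles=1
Tick 6: [PARSE:P5(v=17,ok=F), VALIDATE:-, TRANSFORM:P4(v=8,ok=T), EMIT:P3(v=0,ok=F)] out:P2(v=36); bubbles=1
Tick 7: [PARSE:-, VALIDATE:P5(v=17,ok=F), TRANSFORM:-, EMIT:P4(v=8,ok=T)] out:P3(v=0); bubbles=2
Tick 8: [PARSE:-, VALIDATE:-, TRANSFORM:P5(v=0,ok=F), EMIT:-] out:P4(v=8); bubbles=3
Tick 9: [PARSE:-, VALIDATE:-, TRANSFORM:-, EMIT:P5(v=0,ok=F)] out:-; bubbles=3
Tick 10: [PARSE:-, VALIDATE:-, TRANSFORM:-, EMIT:-] out:P5(v=0); bubbles=4
Total bubble-slots: 20

Answer: 20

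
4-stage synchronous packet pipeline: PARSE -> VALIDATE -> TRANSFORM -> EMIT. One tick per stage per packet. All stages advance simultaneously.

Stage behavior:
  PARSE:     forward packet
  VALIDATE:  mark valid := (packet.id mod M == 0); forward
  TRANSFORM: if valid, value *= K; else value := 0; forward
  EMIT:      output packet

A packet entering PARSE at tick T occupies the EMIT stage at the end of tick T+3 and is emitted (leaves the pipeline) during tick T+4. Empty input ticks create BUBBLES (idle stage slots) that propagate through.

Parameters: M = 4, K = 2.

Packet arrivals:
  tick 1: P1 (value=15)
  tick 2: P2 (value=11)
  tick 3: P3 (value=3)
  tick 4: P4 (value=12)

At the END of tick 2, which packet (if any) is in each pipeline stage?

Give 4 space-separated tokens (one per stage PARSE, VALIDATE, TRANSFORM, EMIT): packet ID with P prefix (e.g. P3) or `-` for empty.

Answer: P2 P1 - -

Derivation:
Tick 1: [PARSE:P1(v=15,ok=F), VALIDATE:-, TRANSFORM:-, EMIT:-] out:-; in:P1
Tick 2: [PARSE:P2(v=11,ok=F), VALIDATE:P1(v=15,ok=F), TRANSFORM:-, EMIT:-] out:-; in:P2
At end of tick 2: ['P2', 'P1', '-', '-']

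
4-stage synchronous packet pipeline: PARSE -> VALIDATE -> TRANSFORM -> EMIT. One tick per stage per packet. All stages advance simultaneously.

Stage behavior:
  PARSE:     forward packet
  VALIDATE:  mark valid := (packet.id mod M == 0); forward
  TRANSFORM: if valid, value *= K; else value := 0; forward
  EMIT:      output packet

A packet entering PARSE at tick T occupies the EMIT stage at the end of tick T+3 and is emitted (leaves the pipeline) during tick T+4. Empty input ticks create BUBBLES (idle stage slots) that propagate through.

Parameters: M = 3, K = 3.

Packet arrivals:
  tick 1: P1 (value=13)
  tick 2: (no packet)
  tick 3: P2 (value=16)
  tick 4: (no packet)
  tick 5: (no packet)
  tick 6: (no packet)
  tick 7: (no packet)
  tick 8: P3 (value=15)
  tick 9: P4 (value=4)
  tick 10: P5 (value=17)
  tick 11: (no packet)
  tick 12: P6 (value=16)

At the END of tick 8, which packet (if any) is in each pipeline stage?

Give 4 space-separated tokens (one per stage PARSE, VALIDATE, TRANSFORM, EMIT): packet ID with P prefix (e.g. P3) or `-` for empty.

Tick 1: [PARSE:P1(v=13,ok=F), VALIDATE:-, TRANSFORM:-, EMIT:-] out:-; in:P1
Tick 2: [PARSE:-, VALIDATE:P1(v=13,ok=F), TRANSFORM:-, EMIT:-] out:-; in:-
Tick 3: [PARSE:P2(v=16,ok=F), VALIDATE:-, TRANSFORM:P1(v=0,ok=F), EMIT:-] out:-; in:P2
Tick 4: [PARSE:-, VALIDATE:P2(v=16,ok=F), TRANSFORM:-, EMIT:P1(v=0,ok=F)] out:-; in:-
Tick 5: [PARSE:-, VALIDATE:-, TRANSFORM:P2(v=0,ok=F), EMIT:-] out:P1(v=0); in:-
Tick 6: [PARSE:-, VALIDATE:-, TRANSFORM:-, EMIT:P2(v=0,ok=F)] out:-; in:-
Tick 7: [PARSE:-, VALIDATE:-, TRANSFORM:-, EMIT:-] out:P2(v=0); in:-
Tick 8: [PARSE:P3(v=15,ok=F), VALIDATE:-, TRANSFORM:-, EMIT:-] out:-; in:P3
At end of tick 8: ['P3', '-', '-', '-']

Answer: P3 - - -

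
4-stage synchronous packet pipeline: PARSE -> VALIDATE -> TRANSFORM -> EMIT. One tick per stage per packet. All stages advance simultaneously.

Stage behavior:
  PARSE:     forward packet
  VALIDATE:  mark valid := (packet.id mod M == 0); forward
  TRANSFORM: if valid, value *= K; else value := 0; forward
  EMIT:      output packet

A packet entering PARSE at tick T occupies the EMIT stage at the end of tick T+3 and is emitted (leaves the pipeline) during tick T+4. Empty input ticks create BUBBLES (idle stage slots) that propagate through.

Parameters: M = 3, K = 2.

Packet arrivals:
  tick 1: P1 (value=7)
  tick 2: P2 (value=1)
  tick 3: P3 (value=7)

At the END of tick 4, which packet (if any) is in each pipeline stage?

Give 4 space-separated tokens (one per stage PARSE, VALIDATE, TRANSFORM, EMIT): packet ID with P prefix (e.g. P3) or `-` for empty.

Answer: - P3 P2 P1

Derivation:
Tick 1: [PARSE:P1(v=7,ok=F), VALIDATE:-, TRANSFORM:-, EMIT:-] out:-; in:P1
Tick 2: [PARSE:P2(v=1,ok=F), VALIDATE:P1(v=7,ok=F), TRANSFORM:-, EMIT:-] out:-; in:P2
Tick 3: [PARSE:P3(v=7,ok=F), VALIDATE:P2(v=1,ok=F), TRANSFORM:P1(v=0,ok=F), EMIT:-] out:-; in:P3
Tick 4: [PARSE:-, VALIDATE:P3(v=7,ok=T), TRANSFORM:P2(v=0,ok=F), EMIT:P1(v=0,ok=F)] out:-; in:-
At end of tick 4: ['-', 'P3', 'P2', 'P1']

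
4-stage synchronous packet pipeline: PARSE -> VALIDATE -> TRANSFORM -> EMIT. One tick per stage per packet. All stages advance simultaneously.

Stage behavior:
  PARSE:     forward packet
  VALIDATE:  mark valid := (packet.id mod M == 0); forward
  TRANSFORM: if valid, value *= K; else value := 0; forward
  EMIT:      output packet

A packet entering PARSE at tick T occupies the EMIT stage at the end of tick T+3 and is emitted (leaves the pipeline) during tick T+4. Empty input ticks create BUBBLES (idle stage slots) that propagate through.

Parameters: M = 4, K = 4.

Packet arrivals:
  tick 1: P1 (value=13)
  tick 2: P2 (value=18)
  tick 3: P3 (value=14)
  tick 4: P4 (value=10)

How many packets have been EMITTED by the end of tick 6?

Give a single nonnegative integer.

Tick 1: [PARSE:P1(v=13,ok=F), VALIDATE:-, TRANSFORM:-, EMIT:-] out:-; in:P1
Tick 2: [PARSE:P2(v=18,ok=F), VALIDATE:P1(v=13,ok=F), TRANSFORM:-, EMIT:-] out:-; in:P2
Tick 3: [PARSE:P3(v=14,ok=F), VALIDATE:P2(v=18,ok=F), TRANSFORM:P1(v=0,ok=F), EMIT:-] out:-; in:P3
Tick 4: [PARSE:P4(v=10,ok=F), VALIDATE:P3(v=14,ok=F), TRANSFORM:P2(v=0,ok=F), EMIT:P1(v=0,ok=F)] out:-; in:P4
Tick 5: [PARSE:-, VALIDATE:P4(v=10,ok=T), TRANSFORM:P3(v=0,ok=F), EMIT:P2(v=0,ok=F)] out:P1(v=0); in:-
Tick 6: [PARSE:-, VALIDATE:-, TRANSFORM:P4(v=40,ok=T), EMIT:P3(v=0,ok=F)] out:P2(v=0); in:-
Emitted by tick 6: ['P1', 'P2']

Answer: 2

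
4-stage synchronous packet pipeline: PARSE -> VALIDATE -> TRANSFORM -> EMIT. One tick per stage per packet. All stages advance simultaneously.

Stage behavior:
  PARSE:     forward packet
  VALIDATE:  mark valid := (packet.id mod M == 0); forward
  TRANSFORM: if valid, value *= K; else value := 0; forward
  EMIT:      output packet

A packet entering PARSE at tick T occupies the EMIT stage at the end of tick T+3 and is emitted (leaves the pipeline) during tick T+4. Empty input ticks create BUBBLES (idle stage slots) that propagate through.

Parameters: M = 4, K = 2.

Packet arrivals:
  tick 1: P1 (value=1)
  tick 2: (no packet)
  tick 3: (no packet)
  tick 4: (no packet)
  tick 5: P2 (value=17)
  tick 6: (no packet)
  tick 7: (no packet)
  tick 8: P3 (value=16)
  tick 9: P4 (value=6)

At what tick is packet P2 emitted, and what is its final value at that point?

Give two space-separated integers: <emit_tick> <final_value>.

Tick 1: [PARSE:P1(v=1,ok=F), VALIDATE:-, TRANSFORM:-, EMIT:-] out:-; in:P1
Tick 2: [PARSE:-, VALIDATE:P1(v=1,ok=F), TRANSFORM:-, EMIT:-] out:-; in:-
Tick 3: [PARSE:-, VALIDATE:-, TRANSFORM:P1(v=0,ok=F), EMIT:-] out:-; in:-
Tick 4: [PARSE:-, VALIDATE:-, TRANSFORM:-, EMIT:P1(v=0,ok=F)] out:-; in:-
Tick 5: [PARSE:P2(v=17,ok=F), VALIDATE:-, TRANSFORM:-, EMIT:-] out:P1(v=0); in:P2
Tick 6: [PARSE:-, VALIDATE:P2(v=17,ok=F), TRANSFORM:-, EMIT:-] out:-; in:-
Tick 7: [PARSE:-, VALIDATE:-, TRANSFORM:P2(v=0,ok=F), EMIT:-] out:-; in:-
Tick 8: [PARSE:P3(v=16,ok=F), VALIDATE:-, TRANSFORM:-, EMIT:P2(v=0,ok=F)] out:-; in:P3
Tick 9: [PARSE:P4(v=6,ok=F), VALIDATE:P3(v=16,ok=F), TRANSFORM:-, EMIT:-] out:P2(v=0); in:P4
Tick 10: [PARSE:-, VALIDATE:P4(v=6,ok=T), TRANSFORM:P3(v=0,ok=F), EMIT:-] out:-; in:-
Tick 11: [PARSE:-, VALIDATE:-, TRANSFORM:P4(v=12,ok=T), EMIT:P3(v=0,ok=F)] out:-; in:-
Tick 12: [PARSE:-, VALIDATE:-, TRANSFORM:-, EMIT:P4(v=12,ok=T)] out:P3(v=0); in:-
Tick 13: [PARSE:-, VALIDATE:-, TRANSFORM:-, EMIT:-] out:P4(v=12); in:-
P2: arrives tick 5, valid=False (id=2, id%4=2), emit tick 9, final value 0

Answer: 9 0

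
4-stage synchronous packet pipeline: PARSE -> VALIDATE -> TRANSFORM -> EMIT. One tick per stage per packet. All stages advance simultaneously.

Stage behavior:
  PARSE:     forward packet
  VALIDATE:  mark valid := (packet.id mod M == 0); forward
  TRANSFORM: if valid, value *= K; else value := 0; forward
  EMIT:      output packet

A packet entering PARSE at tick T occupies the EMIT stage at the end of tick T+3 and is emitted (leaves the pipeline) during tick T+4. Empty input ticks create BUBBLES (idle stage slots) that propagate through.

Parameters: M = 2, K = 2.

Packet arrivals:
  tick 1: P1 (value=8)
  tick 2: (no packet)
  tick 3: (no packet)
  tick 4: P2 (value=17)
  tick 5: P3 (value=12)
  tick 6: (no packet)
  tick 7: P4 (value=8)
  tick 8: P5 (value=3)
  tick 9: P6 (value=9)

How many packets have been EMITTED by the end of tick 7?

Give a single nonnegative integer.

Answer: 1

Derivation:
Tick 1: [PARSE:P1(v=8,ok=F), VALIDATE:-, TRANSFORM:-, EMIT:-] out:-; in:P1
Tick 2: [PARSE:-, VALIDATE:P1(v=8,ok=F), TRANSFORM:-, EMIT:-] out:-; in:-
Tick 3: [PARSE:-, VALIDATE:-, TRANSFORM:P1(v=0,ok=F), EMIT:-] out:-; in:-
Tick 4: [PARSE:P2(v=17,ok=F), VALIDATE:-, TRANSFORM:-, EMIT:P1(v=0,ok=F)] out:-; in:P2
Tick 5: [PARSE:P3(v=12,ok=F), VALIDATE:P2(v=17,ok=T), TRANSFORM:-, EMIT:-] out:P1(v=0); in:P3
Tick 6: [PARSE:-, VALIDATE:P3(v=12,ok=F), TRANSFORM:P2(v=34,ok=T), EMIT:-] out:-; in:-
Tick 7: [PARSE:P4(v=8,ok=F), VALIDATE:-, TRANSFORM:P3(v=0,ok=F), EMIT:P2(v=34,ok=T)] out:-; in:P4
Emitted by tick 7: ['P1']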